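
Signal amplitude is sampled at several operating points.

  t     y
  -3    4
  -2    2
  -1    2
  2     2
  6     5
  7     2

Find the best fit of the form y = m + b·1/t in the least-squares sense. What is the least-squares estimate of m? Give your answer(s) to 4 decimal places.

m = 2.9122

Forming AᵀA = [[6, -43/42]; [-43/42, 2927/1764]] and Aᵀy = [17, -31/14]ᵀ gives AᵀA·[m, b]ᵀ = Aᵀy.
Eliminating b: (2927/1764)·(row 1) − (-43/42)·(row 2) gives (15713/1764)·m = (2927/1764)·17 − (-43/42)·(-31/14) = 11440/441, so m = 45760/15713.
Then b = ((-31/14) − (-43/42)·(45760/15713))/(2927/1764) = 7266/15713.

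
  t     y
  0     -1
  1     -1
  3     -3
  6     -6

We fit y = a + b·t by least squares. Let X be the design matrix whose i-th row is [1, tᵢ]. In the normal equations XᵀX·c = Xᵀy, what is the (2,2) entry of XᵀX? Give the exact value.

Row 2 ↔ basis t, column 2 ↔ basis t, so (XᵀX)_{2,2} = Σᵢ (t)·(t) = (0)·(0) + (1)·(1) + (3)·(3) + (6)·(6) = 46.

46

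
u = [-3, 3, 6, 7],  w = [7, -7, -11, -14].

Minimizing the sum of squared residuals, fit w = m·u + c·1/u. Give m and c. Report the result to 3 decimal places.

m = -1.831, c = -4.345

Setting ∂/∂m … = 0 gives: 103·m + 4·c = -206;  4·m + (53/196)·c = -17/2.
Δ = 103·(53/196) − 4² = 2323/196.
m = ((-206)·(53/196) − 4·(-17/2))/(2323/196) = -4254/2323; c = (103·(-17/2) − 4·(-206))/(2323/196) = -10094/2323.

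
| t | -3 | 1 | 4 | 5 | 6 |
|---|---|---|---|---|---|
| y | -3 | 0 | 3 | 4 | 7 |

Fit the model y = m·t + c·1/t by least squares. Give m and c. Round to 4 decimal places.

m = 1.0175, c = -1.1042

Forming AᵀA = [[87, 5]; [5, 4469/3600]] and Aᵀy = [83, 223/60]ᵀ gives AᵀA·[m, c]ᵀ = Aᵀy.
Δ = 87·(4469/3600) − 5² = 99601/1200.
m = (83·(4469/3600) − 5·(223/60))/(99601/1200) = 304027/298803; c = (87·(223/60) − 5·83)/(99601/1200) = -109980/99601.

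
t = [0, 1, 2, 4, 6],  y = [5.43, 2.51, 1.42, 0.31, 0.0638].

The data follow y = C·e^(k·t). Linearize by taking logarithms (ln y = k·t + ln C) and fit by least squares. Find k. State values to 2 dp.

Linearized form: ln y = k·t + ln C. From the 5 transformed points,
AᵀA = [[57.0000, 13.0000]; [13.0000, 5]], rhs = [-19.5751, -0.9603]ᵀ  (here Σt = 13.0000, Σ(t)² = 57.0000, Σln y = -0.9603, Σt·ln y = -19.5751).
Δ = 57.0000·5 − (13.0000)² = 116.0000; k = (-19.5751·5 − 13.0000·-0.9603)/116.0000 = -0.73614, ln C = (57.0000·-0.9603 − 13.0000·-19.5751)/116.0000 = 1.72189.

k = -0.74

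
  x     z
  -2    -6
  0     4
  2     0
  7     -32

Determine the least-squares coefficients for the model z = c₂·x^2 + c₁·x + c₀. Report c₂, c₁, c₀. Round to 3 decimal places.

Forming AᵀA = [[2433, 343, 57]; [343, 57, 7]; [57, 7, 4]] and Aᵀz = [-1592, -212, -34]ᵀ gives AᵀA·[c₂, c₁, c₀]ᵀ = Aᵀz.
Row-reducing yields c₂ = -12465/13358, c₁ = 22235/13358, c₀ = 12586/6679.

c₂ = -0.933, c₁ = 1.665, c₀ = 1.884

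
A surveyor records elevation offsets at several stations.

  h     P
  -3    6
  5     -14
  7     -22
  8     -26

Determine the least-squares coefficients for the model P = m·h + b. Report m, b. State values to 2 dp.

With design matrix A, AᵀA = [[147, 17]; [17, 4]] and AᵀP = [-450, -56]ᵀ.
Determinant 147·4 − 17² = 299.
m = ((-450)·4 − 17·(-56))/299 = -848/299; b = (147·(-56) − 17·(-450))/299 = -582/299.

m = -2.84, b = -1.95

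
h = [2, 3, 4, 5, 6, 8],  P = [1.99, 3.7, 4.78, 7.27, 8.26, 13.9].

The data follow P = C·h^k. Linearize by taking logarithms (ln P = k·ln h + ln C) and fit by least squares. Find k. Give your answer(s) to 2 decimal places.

k = 1.36

Linearized form: ln P = k·ln h + ln C. From the 6 transformed points,
XᵀX = [[13.7340, 8.6587]; [8.6587, 6]], rhs = [16.5319, 10.2880]ᵀ  (here Σln h = 8.6587, Σ(ln h)² = 13.7340, Σln P = 10.2880, Σln h·ln P = 16.5319).
Solving (det = 7.4309): k = 1.36063, ln C = -0.24888.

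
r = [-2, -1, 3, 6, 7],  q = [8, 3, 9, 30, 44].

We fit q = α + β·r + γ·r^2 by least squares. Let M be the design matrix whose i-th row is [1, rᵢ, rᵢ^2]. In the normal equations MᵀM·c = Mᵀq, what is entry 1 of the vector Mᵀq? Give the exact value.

Entry 1 ↔ basis 1, so (Mᵀq)_{1} = Σᵢ qᵢ = (1)·(8) + (1)·(3) + (1)·(9) + (1)·(30) + (1)·(44) = 94.

94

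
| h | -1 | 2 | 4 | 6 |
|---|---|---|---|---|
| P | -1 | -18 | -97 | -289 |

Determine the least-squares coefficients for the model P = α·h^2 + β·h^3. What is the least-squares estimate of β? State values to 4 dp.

The normal equations are: 1569·α + 8831·β = -12029;  8831·α + 50817·β = -68775.
(Σh^2·h^2 = 1569, Σh^2·h^3 = 8831, Σh^3·h^3 = 50817, Σh^2·P = -12029, Σh^3·P = -68775.)
Determinant 1569·50817 − 8831² = 1745312.
α = ((-12029)·50817 − 8831·(-68775))/1745312 = -981417/436328; β = (1569·(-68775) − 8831·(-12029))/1745312 = -419969/436328.

β = -0.9625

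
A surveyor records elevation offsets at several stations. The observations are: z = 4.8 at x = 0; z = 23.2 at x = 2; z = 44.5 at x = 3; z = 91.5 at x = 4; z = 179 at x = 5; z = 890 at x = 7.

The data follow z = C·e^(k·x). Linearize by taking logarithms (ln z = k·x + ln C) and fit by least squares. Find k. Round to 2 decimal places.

With ln zᵢ as the transformed response and xᵢ as the regressor:
AᵀA = [[103.0000, 21.0000]; [21.0000, 6]], rhs = [109.2156, 25.0032]ᵀ  (here Σx = 21.0000, Σ(x)² = 103.0000, Σln z = 25.0032, Σx·ln z = 109.2156).
Δ = 103.0000·6 − (21.0000)² = 177.0000; k = (109.2156·6 − 21.0000·25.0032)/177.0000 = 0.73574, ln C = (103.0000·25.0032 − 21.0000·109.2156)/177.0000 = 1.59210.

k = 0.74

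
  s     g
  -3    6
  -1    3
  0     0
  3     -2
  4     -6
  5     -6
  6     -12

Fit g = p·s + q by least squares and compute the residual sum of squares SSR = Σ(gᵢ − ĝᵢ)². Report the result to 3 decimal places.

Compute the Gram sums: Σs·s = 96, Σs = 14, Σ1 = 7.
And Σs·g = -153, Σg = -17.
det = 96·7 − 14² = 476.
p = ((-153)·7 − 14·(-17))/476 = -7/4; q = (96·(-17) − 14·(-153))/476 = 15/14.
Residuals: -9/28, 5/28, -15/14, 61/28, -1/14, 47/28, -18/7; SSR = 433/28.

SSR = 15.464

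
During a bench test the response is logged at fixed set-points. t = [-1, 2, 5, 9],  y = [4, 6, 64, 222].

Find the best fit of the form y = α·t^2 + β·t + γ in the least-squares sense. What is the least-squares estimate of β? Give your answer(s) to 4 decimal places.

β = -1.9739

Normal-equation sums: Σt^2·t^2 = 7203, Σt^2·t = 861, Σt^2 = 111, Σt·t = 111, Σt = 15, Σ1 = 4.
For Mᵀy: Σt^2·y = 19610, Σt·y = 2326, Σy = 296.
So MᵀM·[α, β, γ]ᵀ = Mᵀy: [[7203, 861, 111]; [861, 111, 15]; [111, 15, 4]]·[α, β, γ]ᵀ = [19610, 2326, 296]ᵀ.
Solving the 3×3 system (Gaussian elimination) gives α = 9235/3102, β = -2041/1034, γ = -57/47.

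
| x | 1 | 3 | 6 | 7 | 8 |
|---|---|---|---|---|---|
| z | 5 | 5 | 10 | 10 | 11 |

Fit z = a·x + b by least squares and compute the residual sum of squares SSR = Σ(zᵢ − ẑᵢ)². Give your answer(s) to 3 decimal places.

SSR = 2.771

AᵀA·[a, b]ᵀ = Aᵀz reads: 159·a + 25·b = 238;  25·a + 5·b = 41.
(Σx·x = 159, Σx = 25, Σ1 = 5, Σx·z = 238, Σz = 41.)
Eliminating b: 5·(row 1) − 25·(row 2) gives 170·a = 5·238 − 25·41 = 165, so a = 33/34.
Then b = (41 − 25·(33/34))/5 = 569/170.
Residuals: 58/85, -107/85, 141/170, -12/85, -19/170; SSR = 471/170.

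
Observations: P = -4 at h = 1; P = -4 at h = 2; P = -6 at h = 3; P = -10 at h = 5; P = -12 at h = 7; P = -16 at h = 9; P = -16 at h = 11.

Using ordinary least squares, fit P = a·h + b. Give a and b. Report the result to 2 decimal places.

Sums needed: Σh·h = 290, Σh = 38, Σ1 = 7.
Moment sums: Σh·P = -484, ΣP = -68.
Normal equations: [[290, 38]; [38, 7]]·[a, b]ᵀ = [-484, -68]ᵀ.
Eliminating b: 7·(row 1) − 38·(row 2) gives 586·a = 7·(-484) − 38·(-68) = -804, so a = -402/293.
Then b = ((-68) − 38·(-402/293))/7 = -664/293.

a = -1.37, b = -2.27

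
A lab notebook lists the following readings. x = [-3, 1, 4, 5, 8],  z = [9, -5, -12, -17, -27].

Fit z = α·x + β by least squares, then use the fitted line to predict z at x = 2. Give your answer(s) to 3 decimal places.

ẑ = -7.186

Entries of AᵀA: Σx·x = 115, Σx = 15, Σ1 = 5.
Moment sums: Σx·z = -381, Σz = -52.
Normal equations: [[115, 15]; [15, 5]]·[α, β]ᵀ = [-381, -52]ᵀ.
Δ = 115·5 − 15² = 350.
α = ((-381)·5 − 15·(-52))/350 = -45/14; β = (115·(-52) − 15·(-381))/350 = -53/70.
At x = 2: ẑ = (-45/14)·(2) + (-53/70)·(1) = -503/70.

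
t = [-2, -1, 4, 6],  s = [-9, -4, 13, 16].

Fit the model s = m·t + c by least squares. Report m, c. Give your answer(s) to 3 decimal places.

m = 3.173, c = -1.553

Entries of MᵀM: Σt·t = 57, Σt = 7, Σ1 = 4.
For Mᵀs: Σt·s = 170, Σs = 16.
Normal equations: [[57, 7]; [7, 4]]·[m, c]ᵀ = [170, 16]ᵀ.
Eliminating c: 4·(row 1) − 7·(row 2) gives 179·m = 4·170 − 7·16 = 568, so m = 568/179.
Then c = (16 − 7·(568/179))/4 = -278/179.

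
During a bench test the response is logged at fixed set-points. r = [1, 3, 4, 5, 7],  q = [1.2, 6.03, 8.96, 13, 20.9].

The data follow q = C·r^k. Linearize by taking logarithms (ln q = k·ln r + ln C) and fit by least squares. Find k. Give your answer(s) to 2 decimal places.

k = 1.47

With ln qᵢ as the transformed response and ln rᵢ as the regressor:
Over the data: Σln r = 6.0403, Σ(ln r)² = 9.5056, Σln q = 9.7765, Σln r·ln q = 15.0570.
Normal system: [[9.5056, 6.0403]; [6.0403, 5]]·[k, ln C]ᵀ = [15.0570, 9.7765]ᵀ.
Δ = 9.5056·5 − (6.0403)² = 11.0434; k = (15.0570·5 − 6.0403·9.7765)/11.0434 = 1.46984, ln C = (9.5056·9.7765 − 6.0403·15.0570)/11.0434 = 0.17967.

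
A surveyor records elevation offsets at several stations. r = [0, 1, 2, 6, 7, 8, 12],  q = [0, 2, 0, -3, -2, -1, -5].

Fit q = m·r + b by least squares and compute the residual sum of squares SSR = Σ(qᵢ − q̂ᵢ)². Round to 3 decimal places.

Forming XᵀX = [[298, 36]; [36, 7]] and Xᵀq = [-98, -9]ᵀ gives XᵀX·[m, b]ᵀ = Xᵀq.
Determinant 298·7 − 36² = 790.
m = ((-98)·7 − 36·(-9))/790 = -181/395; b = (298·(-9) − 36·(-98))/790 = 423/395.
Residuals: -423/395, 548/395, -61/395, -522/395, 54/395, 126/79, -226/395; SSR = 3054/395.

SSR = 7.732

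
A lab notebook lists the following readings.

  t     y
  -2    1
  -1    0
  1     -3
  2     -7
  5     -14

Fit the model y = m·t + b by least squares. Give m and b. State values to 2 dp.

m = -2.20, b = -2.40

Compute the Gram sums: Σt·t = 35, Σt = 5, Σ1 = 5.
For Aᵀy: Σt·y = -89, Σy = -23.
AᵀA·[m, b]ᵀ = Aᵀy becomes [[35, 5]; [5, 5]]·[m, b]ᵀ = [-89, -23]ᵀ.
det = 35·5 − 5² = 150.
m = ((-89)·5 − 5·(-23))/150 = -11/5; b = (35·(-23) − 5·(-89))/150 = -12/5.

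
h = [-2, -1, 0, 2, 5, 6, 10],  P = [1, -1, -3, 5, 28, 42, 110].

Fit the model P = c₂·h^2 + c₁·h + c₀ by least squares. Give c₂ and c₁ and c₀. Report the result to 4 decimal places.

Entries of MᵀM: Σh^2·h^2 = 11954, Σh^2·h = 1340, Σh^2 = 170, Σh·h = 170, Σh = 20, Σ1 = 7.
For MᵀP: Σh^2·P = 13235, Σh·P = 1501, ΣP = 182.
MᵀM·[c₂, c₁, c₀]ᵀ = MᵀP becomes [[11954, 1340, 170]; [1340, 170, 20]; [170, 20, 7]]·[c₂, c₁, c₀]ᵀ = [13235, 1501, 182]ᵀ.
Inverting the 3×3 Gram matrix, [c₂, c₁, c₀]ᵀ = [109747/107346, 511759/536730, -27787/17891]ᵀ.

c₂ = 1.0224, c₁ = 0.9535, c₀ = -1.5531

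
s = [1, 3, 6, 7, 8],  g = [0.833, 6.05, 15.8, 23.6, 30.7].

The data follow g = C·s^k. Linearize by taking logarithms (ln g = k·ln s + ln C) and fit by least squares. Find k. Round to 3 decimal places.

With ln gᵢ as the transformed response and ln sᵢ as the regressor:
AᵀA = [[12.5280, 6.9157]; [6.9157, 5]], rhs = [20.1949, 10.9629]ᵀ  (here Σln s = 6.9157, Σ(ln s)² = 12.5280, Σln g = 10.9629, Σln s·ln g = 20.1949).
Slope k = (n·Σln s·ln g − Σln s·Σln g)/(n·Σ(ln s)² − (Σln s)²) = (5·20.1949 − 6.9157·10.9629)/14.8127 = 1.69843; ln C = (Σln g − k·Σln s)/n = -0.15660.

k = 1.698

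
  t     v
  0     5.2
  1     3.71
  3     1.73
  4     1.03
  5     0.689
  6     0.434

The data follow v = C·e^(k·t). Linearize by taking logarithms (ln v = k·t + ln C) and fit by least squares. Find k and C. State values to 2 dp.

k = -0.42, C = 5.51

Linearized form: ln v = k·t + ln C. From the 6 transformed points,
Σt = 19.0000, Σ(t)² = 87.0000, Σln v = 2.3301, Σt·ln v = -3.7972.
Normal system: [[87.0000, 19.0000]; [19.0000, 6]]·[k, ln C]ᵀ = [-3.7972, 2.3301]ᵀ.
Slope k = (n·Σt·ln v − Σt·Σln v)/(n·Σ(t)² − (Σt)²) = (6·-3.7972 − 19.0000·2.3301)/161.0000 = -0.41650; ln C = (Σln v − k·Σt)/n = 1.70726, so C = exp(1.70726) = 5.51386.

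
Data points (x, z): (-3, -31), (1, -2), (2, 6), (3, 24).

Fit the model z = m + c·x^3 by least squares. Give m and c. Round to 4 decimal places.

Setting ∂/∂m … = 0 gives: 4·m + 9·c = -3;  9·m + 1523·c = 1531.
(Σ1 = 4, Σx^3 = 9, Σx^3·x^3 = 1523, Σz = -3, Σx^3·z = 1531.)
det = 4·1523 − 9² = 6011.
m = ((-3)·1523 − 9·1531)/6011 = -18348/6011; c = (4·1531 − 9·(-3))/6011 = 6151/6011.

m = -3.0524, c = 1.0233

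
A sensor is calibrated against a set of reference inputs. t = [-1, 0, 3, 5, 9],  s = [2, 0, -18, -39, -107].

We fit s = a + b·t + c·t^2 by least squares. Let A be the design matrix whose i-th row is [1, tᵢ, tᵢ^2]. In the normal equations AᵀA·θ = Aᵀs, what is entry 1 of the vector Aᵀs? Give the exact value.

Entry 1 ↔ basis 1, so (Aᵀs)_{1} = Σᵢ sᵢ = (1)·(2) + (1)·(0) + (1)·(-18) + (1)·(-39) + (1)·(-107) = -162.

-162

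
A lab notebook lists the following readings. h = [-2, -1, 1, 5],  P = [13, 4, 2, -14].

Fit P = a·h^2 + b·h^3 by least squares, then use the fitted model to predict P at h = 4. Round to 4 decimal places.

P̂ = -0.0665

The normal equations are: 643·a + 3093·b = -292;  3093·a + 15691·b = -1856.
(Σh^2·h^2 = 643, Σh^2·h^3 = 3093, Σh^3·h^3 = 15691, Σh^2·P = -292, Σh^3·P = -1856.)
Eliminating b: 15691·(row 1) − 3093·(row 2) gives 522664·a = 15691·(-292) − 3093·(-1856) = 1158836, so a = 289709/130666.
Then b = ((-1856) − 3093·(289709/130666))/15691 = -72563/130666.
At h = 4: P̂ = (289709/130666)·(16) + (-72563/130666)·(64) = -4344/65333.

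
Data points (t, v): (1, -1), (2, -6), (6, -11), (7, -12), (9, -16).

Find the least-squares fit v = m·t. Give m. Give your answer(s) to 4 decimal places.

Setting ∂/∂m … = 0 gives: 171·m = -307.
Hence m = -307 / 171 ≈ -1.79532.

m = -1.7953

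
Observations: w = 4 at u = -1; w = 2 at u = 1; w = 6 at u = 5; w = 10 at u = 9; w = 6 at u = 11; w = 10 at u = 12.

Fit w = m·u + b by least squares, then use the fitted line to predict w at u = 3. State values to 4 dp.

ŵ = 4.8101

With design matrix A, AᵀA = [[373, 37]; [37, 6]] and Aᵀw = [304, 38]ᵀ.
Δ = 373·6 − 37² = 869.
m = (304·6 − 37·38)/869 = 38/79; b = (373·38 − 37·304)/869 = 266/79.
At u = 3: ŵ = (38/79)·(3) + (266/79)·(1) = 380/79.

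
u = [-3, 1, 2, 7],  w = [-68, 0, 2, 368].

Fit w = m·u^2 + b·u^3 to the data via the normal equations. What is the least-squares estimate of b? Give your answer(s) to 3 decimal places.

Setting ∂/∂m … = 0 gives: 2499·m + 16597·b = 17428;  16597·m + 118443·b = 128076.
det = 2499·118443 − 16597² = 20528648.
m = (17428·118443 − 16597·128076)/20528648 = -7681596/2566081; b = (2499·128076 − 16597·17428)/20528648 = 550168/366583.

b = 1.501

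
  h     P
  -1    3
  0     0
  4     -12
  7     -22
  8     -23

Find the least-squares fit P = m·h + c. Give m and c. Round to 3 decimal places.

Normal-equation sums: Σh·h = 130, Σh = 18, Σ1 = 5.
And Σh·P = -389, ΣP = -54.
XᵀX·[m, c]ᵀ = XᵀP becomes [[130, 18]; [18, 5]]·[m, c]ᵀ = [-389, -54]ᵀ.
Eliminating c: 5·(row 1) − 18·(row 2) gives 326·m = 5·(-389) − 18·(-54) = -973, so m = -973/326.
Then c = ((-54) − 18·(-973/326))/5 = -9/163.

m = -2.985, c = -0.055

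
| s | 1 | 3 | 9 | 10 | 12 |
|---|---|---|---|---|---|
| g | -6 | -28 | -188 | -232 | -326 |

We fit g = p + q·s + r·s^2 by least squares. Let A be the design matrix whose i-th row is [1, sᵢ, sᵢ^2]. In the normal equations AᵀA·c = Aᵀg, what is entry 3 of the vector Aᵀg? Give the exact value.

-85630

Entry 3 ↔ basis s^2, so (Aᵀg)_{3} = Σᵢ (s^2)·gᵢ = (1)·(-6) + (9)·(-28) + (81)·(-188) + (100)·(-232) + (144)·(-326) = -85630.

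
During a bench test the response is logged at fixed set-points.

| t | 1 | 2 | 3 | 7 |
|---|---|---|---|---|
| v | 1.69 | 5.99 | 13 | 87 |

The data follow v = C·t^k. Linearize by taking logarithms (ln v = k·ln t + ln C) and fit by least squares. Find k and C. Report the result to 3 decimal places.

k = 2.027, C = 1.556

Let Y = ln v. Fitting Y = k·ln t + ln C by least squares:
AᵀA = [[5.4740, 3.7377]; [3.7377, 4]], rhs = [12.7489, 9.3457]ᵀ  (here Σln t = 3.7377, Σ(ln t)² = 5.4740, Σln v = 9.3457, Σln t·ln v = 12.7489).
Solving (det = 7.9257): k = 2.02691, ln C = 0.44244, so C = exp(0.44244) = 1.55650.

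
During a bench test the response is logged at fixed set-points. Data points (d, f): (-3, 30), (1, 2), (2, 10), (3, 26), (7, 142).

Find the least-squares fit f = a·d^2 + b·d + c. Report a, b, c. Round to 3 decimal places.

With design matrix X, XᵀX = [[2580, 352, 72]; [352, 72, 10]; [72, 10, 5]] and Xᵀf = [7504, 1004, 210]ᵀ.
Row-reducing yields a = 2680/889, b = -9566/11557, c = 2830/11557.

a = 3.015, b = -0.828, c = 0.245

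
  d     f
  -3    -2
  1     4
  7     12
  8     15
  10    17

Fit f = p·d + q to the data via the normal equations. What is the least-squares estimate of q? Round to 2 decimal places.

q = 2.43

Entries of MᵀM: Σd·d = 223, Σd = 23, Σ1 = 5.
For Mᵀf: Σd·f = 384, Σf = 46.
So MᵀM·[p, q]ᵀ = Mᵀf: [[223, 23]; [23, 5]]·[p, q]ᵀ = [384, 46]ᵀ.
Eliminating q: 5·(row 1) − 23·(row 2) gives 586·p = 5·384 − 23·46 = 862, so p = 431/293.
Then q = (46 − 23·(431/293))/5 = 713/293.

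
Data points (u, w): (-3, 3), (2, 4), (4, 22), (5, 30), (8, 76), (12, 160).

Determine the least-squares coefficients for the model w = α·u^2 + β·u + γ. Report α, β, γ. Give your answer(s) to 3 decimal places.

Forming AᵀA = [[25810, 2410, 262]; [2410, 262, 28]; [262, 28, 6]] and Aᵀw = [29049, 2765, 295]ᵀ gives AᵀA·[α, β, γ]ᵀ = Aᵀw.
Solving the 3×3 system (Gaussian elimination) gives α = 712343/716118, β = 43466/27543, γ = -195064/119353.

α = 0.995, β = 1.578, γ = -1.634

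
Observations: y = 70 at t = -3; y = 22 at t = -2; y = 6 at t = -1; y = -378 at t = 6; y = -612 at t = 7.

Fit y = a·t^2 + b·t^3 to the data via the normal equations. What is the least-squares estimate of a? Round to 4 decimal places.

Forming AᵀA = [[3795, 24307]; [24307, 165099]] and Aᵀy = [-42872, -293636]ᵀ gives AᵀA·[a, b]ᵀ = Aᵀy.
Δ = 3795·165099 − 24307² = 35720456.
a = ((-42872)·165099 − 24307·(-293636))/35720456 = 14821481/8930114; b = (3795·(-293636) − 24307·(-42872))/35720456 = -18064729/8930114.

a = 1.6597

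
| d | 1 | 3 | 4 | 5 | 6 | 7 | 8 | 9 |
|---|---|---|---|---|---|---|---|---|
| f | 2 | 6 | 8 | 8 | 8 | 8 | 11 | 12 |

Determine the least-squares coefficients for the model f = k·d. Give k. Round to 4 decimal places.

k = 1.3950

Compute the Gram sums: Σd·d = 281.
And Σd·f = 392.
So XᵀX·[k]ᵀ = Xᵀf: [[281]]·[k]ᵀ = [392]ᵀ.
Hence k = 392 / 281 ≈ 1.39502.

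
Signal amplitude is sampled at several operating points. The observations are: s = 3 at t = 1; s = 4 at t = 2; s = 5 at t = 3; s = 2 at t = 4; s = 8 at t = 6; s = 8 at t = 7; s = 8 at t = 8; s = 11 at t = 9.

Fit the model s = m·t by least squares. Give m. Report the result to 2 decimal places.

m = 1.16

Entries of MᵀM: Σt·t = 260.
Right-hand side: Σt·s = 301.
Normal equations: [[260]]·[m]ᵀ = [301]ᵀ.
Hence m = 301 / 260 ≈ 1.15769.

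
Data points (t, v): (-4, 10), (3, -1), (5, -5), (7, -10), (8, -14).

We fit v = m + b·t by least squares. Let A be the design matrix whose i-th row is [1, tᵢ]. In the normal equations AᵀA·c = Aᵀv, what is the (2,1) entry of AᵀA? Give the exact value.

Row 2 ↔ basis t, column 1 ↔ basis 1, so (AᵀA)_{2,1} = Σᵢ t = (-4)·(1) + (3)·(1) + (5)·(1) + (7)·(1) + (8)·(1) = 19.

19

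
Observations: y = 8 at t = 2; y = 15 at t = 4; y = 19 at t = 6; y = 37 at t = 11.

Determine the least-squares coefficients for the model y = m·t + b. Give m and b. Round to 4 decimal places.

m = 3.1899, b = 1.4078

Compute the Gram sums: Σt·t = 177, Σt = 23, Σ1 = 4.
Moment sums: Σt·y = 597, Σy = 79.
Normal equations: [[177, 23]; [23, 4]]·[m, b]ᵀ = [597, 79]ᵀ.
det = 177·4 − 23² = 179.
m = (597·4 − 23·79)/179 = 571/179; b = (177·79 − 23·597)/179 = 252/179.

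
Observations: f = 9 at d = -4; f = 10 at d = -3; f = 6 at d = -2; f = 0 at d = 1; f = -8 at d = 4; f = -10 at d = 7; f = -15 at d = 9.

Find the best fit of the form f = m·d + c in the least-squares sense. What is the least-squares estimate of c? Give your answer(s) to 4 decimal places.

c = 2.1801

AᵀA·[m, c]ᵀ = Aᵀf reads: 176·m + 12·c = -315;  12·m + 7·c = -8.
Eliminating c: 7·(row 1) − 12·(row 2) gives 1088·m = 7·(-315) − 12·(-8) = -2109, so m = -2109/1088.
Then c = ((-8) − 12·(-2109/1088))/7 = 593/272.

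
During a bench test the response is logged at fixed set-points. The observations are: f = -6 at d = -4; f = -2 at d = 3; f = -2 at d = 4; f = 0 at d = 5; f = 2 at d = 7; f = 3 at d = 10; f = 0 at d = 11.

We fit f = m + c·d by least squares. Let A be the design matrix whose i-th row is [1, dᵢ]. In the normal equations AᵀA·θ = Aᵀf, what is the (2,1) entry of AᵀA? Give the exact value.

Row 2 ↔ basis d, column 1 ↔ basis 1, so (AᵀA)_{2,1} = Σᵢ d = (-4)·(1) + (3)·(1) + (4)·(1) + (5)·(1) + (7)·(1) + (10)·(1) + (11)·(1) = 36.

36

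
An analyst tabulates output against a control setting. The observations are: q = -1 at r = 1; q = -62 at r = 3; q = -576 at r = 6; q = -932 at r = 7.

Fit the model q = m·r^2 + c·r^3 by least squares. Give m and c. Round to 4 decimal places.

Normal-equation sums: Σr^2·r^2 = 3779, Σr^2·r^3 = 24827, Σr^3·r^3 = 165035.
Right-hand side: Σr^2·q = -66963, Σr^3·q = -445767.
Normal equations: [[3779, 24827]; [24827, 165035]]·[m, c]ᵀ = [-66963, -445767]ᵀ.
Determinant 3779·165035 − 24827² = 7287336.
m = ((-66963)·165035 − 24827·(-445767))/7287336 = 1318217/607278; c = (3779·(-445767) − 24827·(-66963))/7287336 = -1838591/607278.

m = 2.1707, c = -3.0276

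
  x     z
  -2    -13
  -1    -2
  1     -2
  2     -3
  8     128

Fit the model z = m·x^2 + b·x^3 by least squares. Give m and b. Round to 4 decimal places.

m = -2.0520, b = 0.5066

The normal system MᵀM·[m, b]ᵀ = Mᵀz is [[4130, 32768]; [32768, 262274]]·[m, b]ᵀ = [8124, 65616]ᵀ.
Eliminating b: 262274·(row 1) − 32768·(row 2) gives 9449796·m = 262274·8124 − 32768·65616 = -19391112, so m = -1615926/787483.
Then b = (65616 − 32768·(-1615926/787483))/262274 = 398904/787483.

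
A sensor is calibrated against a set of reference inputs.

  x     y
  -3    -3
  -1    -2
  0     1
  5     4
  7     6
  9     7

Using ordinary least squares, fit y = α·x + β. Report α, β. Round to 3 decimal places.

The normal system MᵀM·[α, β]ᵀ = Mᵀy is [[165, 17]; [17, 6]]·[α, β]ᵀ = [136, 13]ᵀ.
Eliminating β: 6·(row 1) − 17·(row 2) gives 701·α = 6·136 − 17·13 = 595, so α = 595/701.
Then β = (13 − 17·(595/701))/6 = -167/701.

α = 0.849, β = -0.238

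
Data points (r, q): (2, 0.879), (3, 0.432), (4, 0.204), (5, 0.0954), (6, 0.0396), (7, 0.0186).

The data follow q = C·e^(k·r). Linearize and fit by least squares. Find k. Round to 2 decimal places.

k = -0.78

With ln qᵢ as the transformed response and rᵢ as the regressor:
Σr = 27.0000, Σ(r)² = 139.0000, Σln q = -12.1211, Σr·ln q = -68.1486.
Equations: 139.0000·k + 27.0000·ln C = -68.1486;  27.0000·k + 6·ln C = -12.1211.
Slope k = (n·Σr·ln q − Σr·Σln q)/(n·Σ(r)² − (Σr)²) = (6·-68.1486 − 27.0000·-12.1211)/105.0000 = -0.77734; ln C = (Σln q − k·Σr)/n = 1.47785.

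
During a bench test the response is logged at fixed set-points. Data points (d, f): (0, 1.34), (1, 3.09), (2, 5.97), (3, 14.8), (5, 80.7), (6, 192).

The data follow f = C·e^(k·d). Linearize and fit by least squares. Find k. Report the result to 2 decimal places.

Let Y = ln f. Fitting Y = k·d + ln C by least squares:
Σd = 17.0000, Σ(d)² = 75.0000, Σln f = 15.5504, Σd·ln f = 66.2842.
Equations: 75.0000·k + 17.0000·ln C = 66.2842;  17.0000·k + 6·ln C = 15.5504.
Δ = 75.0000·6 − (17.0000)² = 161.0000; k = (66.2842·6 − 17.0000·15.5504)/161.0000 = 0.82825, ln C = (75.0000·15.5504 − 17.0000·66.2842)/161.0000 = 0.24504.

k = 0.83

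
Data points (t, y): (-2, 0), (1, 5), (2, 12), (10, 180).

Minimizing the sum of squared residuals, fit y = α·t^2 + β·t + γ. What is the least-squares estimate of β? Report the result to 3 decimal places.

β = 3.047

With design matrix X, XᵀX = [[10033, 1001, 109]; [1001, 109, 11]; [109, 11, 4]] and Xᵀy = [18053, 1829, 197]ᵀ.
Solving the 3×3 system (Gaussian elimination) gives α = 802/537, β = 2727/895, γ = 466/2685.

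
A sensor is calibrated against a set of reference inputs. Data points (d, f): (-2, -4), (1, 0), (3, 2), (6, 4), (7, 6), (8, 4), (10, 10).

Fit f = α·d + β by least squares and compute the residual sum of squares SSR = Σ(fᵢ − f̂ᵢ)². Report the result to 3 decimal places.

SSR = 9.707

With design matrix M, MᵀM = [[263, 33]; [33, 7]] and Mᵀf = [212, 22]ᵀ.
Eliminating β: 7·(row 1) − 33·(row 2) gives 752·α = 7·212 − 33·22 = 758, so α = 379/376.
Then β = (22 − 33·(379/376))/7 = -605/376.
Residuals: -3/8, 113/188, 55/94, -165/376, 26/47, -923/376, 575/376; SSR = 1825/188.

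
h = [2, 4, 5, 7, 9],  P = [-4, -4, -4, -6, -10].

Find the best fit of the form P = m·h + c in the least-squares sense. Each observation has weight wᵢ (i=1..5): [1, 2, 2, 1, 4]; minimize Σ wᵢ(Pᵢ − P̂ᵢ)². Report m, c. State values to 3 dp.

m = -1.066, c = 0.116

Sums needed: Σwᵢ·h·h = 459, Σwᵢ·h = 63, Σwᵢ·1 = 10.
Right-hand side: Σwᵢ·h·P = -482, Σwᵢ·P = -66.
Eliminating c: 10·(row 1) − 63·(row 2) gives 621·m = 10·(-482) − 63·(-66) = -662, so m = -662/621.
Then c = ((-66) − 63·(-662/621))/10 = 8/69.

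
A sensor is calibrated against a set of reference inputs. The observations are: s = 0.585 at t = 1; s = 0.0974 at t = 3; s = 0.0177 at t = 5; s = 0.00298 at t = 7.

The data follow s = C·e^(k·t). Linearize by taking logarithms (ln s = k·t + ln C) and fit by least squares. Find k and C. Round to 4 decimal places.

k = -0.8772, C = 1.3911

With ln sᵢ as the transformed response and tᵢ as the regressor:
Over the data: Σt = 16.0000, Σ(t)² = 84.0000, Σln s = -12.7151, Σt·ln s = -68.4047.
Normal system: [[84.0000, 16.0000]; [16.0000, 4]]·[k, ln C]ᵀ = [-68.4047, -12.7151]ᵀ.
Solving (det = 80.0000): k = -0.87722, ln C = 0.33009, so C = exp(0.33009) = 1.39110.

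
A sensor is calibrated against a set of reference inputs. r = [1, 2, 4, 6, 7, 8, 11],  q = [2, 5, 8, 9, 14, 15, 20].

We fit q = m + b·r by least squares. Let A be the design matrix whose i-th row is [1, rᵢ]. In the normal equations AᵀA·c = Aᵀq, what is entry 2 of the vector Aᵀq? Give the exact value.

536

Entry 2 ↔ basis r, so (Aᵀq)_{2} = Σᵢ (r)·qᵢ = (1)·(2) + (2)·(5) + (4)·(8) + (6)·(9) + (7)·(14) + (8)·(15) + (11)·(20) = 536.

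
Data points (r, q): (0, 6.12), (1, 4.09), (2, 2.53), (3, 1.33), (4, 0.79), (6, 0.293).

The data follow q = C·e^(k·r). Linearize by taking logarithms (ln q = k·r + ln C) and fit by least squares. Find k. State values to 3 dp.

k = -0.519

Let Y = ln q. Fitting Y = k·r + ln C by least squares:
Over the data: Σr = 16.0000, Σ(r)² = 66.0000, Σln q = 2.9702, Σr·ln q = -4.1879.
Normal system: [[66.0000, 16.0000]; [16.0000, 6]]·[k, ln C]ᵀ = [-4.1879, 2.9702]ᵀ.
Solving (det = 140.0000): k = -0.51893, ln C = 1.87885.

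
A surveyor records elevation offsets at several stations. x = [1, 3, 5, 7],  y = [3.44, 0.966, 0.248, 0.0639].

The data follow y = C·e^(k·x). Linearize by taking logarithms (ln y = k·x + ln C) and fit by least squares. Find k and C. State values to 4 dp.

Let Y = ln y. Fitting Y = k·x + ln C by least squares:
Sums: Σx = 16.0000, Σ(x)² = 84.0000, Σln y = -2.9439, Σx·ln y = -25.0930.
Normal system: [[84.0000, 16.0000]; [16.0000, 4]]·[k, ln C]ᵀ = [-25.0930, -2.9439]ᵀ.
Slope k = (n·Σx·ln y − Σx·Σln y)/(n·Σ(x)² − (Σx)²) = (4·-25.0930 − 16.0000·-2.9439)/80.0000 = -0.66587; ln C = (Σln y − k·Σx)/n = 1.92752, so C = exp(1.92752) = 6.87245.

k = -0.6659, C = 6.8725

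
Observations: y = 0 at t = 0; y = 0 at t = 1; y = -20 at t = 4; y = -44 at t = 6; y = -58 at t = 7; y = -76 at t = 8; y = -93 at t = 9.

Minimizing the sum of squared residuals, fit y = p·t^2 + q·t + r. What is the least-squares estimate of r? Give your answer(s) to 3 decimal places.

r = 0.979

The normal equations are: 14611·p + 1865·q + 247·r = -17143;  1865·p + 247·q + 35·r = -2195;  247·p + 35·q + 7·r = -291.
(Σt^2·t^2 = 14611, Σt^2·t = 1865, Σt^2 = 247, Σt·t = 247, Σt = 35, Σ1 = 7, Σt^2·y = -17143, Σt·y = -2195, Σy = -291.)
Row-reducing yields p = -1866/1787, q = -18350/16083, r = 15745/16083.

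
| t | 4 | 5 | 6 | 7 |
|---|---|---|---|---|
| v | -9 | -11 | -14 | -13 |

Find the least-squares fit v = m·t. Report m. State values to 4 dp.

Setting ∂/∂m … = 0 gives: 126·m = -266.
m = (-266)/126 = -2.11111.

m = -2.1111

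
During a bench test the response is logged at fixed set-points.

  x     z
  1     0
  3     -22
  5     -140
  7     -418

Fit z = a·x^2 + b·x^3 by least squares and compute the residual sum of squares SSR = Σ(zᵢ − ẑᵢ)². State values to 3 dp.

SSR = 2.786

Forming AᵀA = [[3108, 20176]; [20176, 134004]] and Aᵀz = [-24180, -161468]ᵀ gives AᵀA·[a, b]ᵀ = Aᵀz.
Δ = 3108·134004 − 20176² = 9413456.
a = ((-24180)·134004 − 20176·(-161468))/9413456 = 84431/45257; b = (3108·(-161468) − 20176·(-24180))/9413456 = -874179/588341.
Residuals: -223424/588341, 780904/588341, -535440/588341, 134312/588341; SSR = 1639296/588341.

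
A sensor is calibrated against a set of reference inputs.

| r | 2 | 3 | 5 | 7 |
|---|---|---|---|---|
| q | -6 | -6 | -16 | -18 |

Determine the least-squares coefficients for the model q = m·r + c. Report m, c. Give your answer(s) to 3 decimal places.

m = -2.746, c = 0.169

Compute the Gram sums: Σr·r = 87, Σr = 17, Σ1 = 4.
Moment sums: Σr·q = -236, Σq = -46.
det = 87·4 − 17² = 59.
m = ((-236)·4 − 17·(-46))/59 = -162/59; c = (87·(-46) − 17·(-236))/59 = 10/59.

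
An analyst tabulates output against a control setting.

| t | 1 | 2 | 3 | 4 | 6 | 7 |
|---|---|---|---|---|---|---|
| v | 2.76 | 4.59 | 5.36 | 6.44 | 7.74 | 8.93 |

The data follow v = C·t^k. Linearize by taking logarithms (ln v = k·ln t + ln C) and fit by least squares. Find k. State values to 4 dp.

k = 0.5765

Taking logs, ln v = k·ln t + ln C, so regress ln v on ln t.
AᵀA = [[10.6062, 6.9157]; [6.9157, 6]], rhs = [13.4099, 10.3164]ᵀ  (here Σln t = 6.9157, Σ(ln t)² = 10.6062, Σln v = 10.3164, Σln t·ln v = 13.4099).
Δ = 10.6062·6 − (6.9157)² = 15.8099; k = (13.4099·6 − 6.9157·10.3164)/15.8099 = 0.57646, ln C = (10.6062·10.3164 − 6.9157·13.4099)/15.8099 = 1.05496.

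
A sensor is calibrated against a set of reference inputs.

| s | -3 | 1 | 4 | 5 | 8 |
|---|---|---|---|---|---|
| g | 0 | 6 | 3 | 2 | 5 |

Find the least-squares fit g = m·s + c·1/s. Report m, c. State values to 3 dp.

m = 0.384, c = 4.762

Forming XᵀX = [[115, 5]; [5, 17701/14400]] and Xᵀg = [68, 311/40]ᵀ gives XᵀX·[m, c]ᵀ = Xᵀg.
Eliminating c: (17701/14400)·(row 1) − 5·(row 2) gives (335123/2880)·m = (17701/14400)·68 − 5·(311/40) = 160967/3600, so m = 643868/1675615.
Then c = ((311/40) − 5·(643868/1675615))/(17701/14400) = 1595880/335123.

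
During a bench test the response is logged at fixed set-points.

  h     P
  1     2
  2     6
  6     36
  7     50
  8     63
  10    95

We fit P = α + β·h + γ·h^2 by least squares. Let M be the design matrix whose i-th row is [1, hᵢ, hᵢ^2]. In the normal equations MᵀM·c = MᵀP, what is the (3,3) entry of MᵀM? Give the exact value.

Row 3 ↔ basis h^2, column 3 ↔ basis h^2, so (MᵀM)_{3,3} = Σᵢ (h^2)·(h^2) = (1)·(1) + (4)·(4) + (36)·(36) + (49)·(49) + (64)·(64) + (100)·(100) = 17810.

17810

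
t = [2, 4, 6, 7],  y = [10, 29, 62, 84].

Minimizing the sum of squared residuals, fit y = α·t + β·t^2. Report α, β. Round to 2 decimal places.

α = 1.42, β = 1.50

From the data, Σt·t = 105, Σt·t^2 = 631, Σt^2·t^2 = 3969.
For Mᵀy: Σt·y = 1096, Σt^2·y = 6852.
Δ = 105·3969 − 631² = 18584.
α = (1096·3969 − 631·6852)/18584 = 6603/4646; β = (105·6852 − 631·1096)/18584 = 6971/4646.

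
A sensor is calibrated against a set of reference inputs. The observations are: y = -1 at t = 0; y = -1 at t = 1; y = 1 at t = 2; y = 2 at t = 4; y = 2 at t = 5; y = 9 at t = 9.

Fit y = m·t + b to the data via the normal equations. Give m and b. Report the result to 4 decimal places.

The normal system AᵀA·[m, b]ᵀ = Aᵀy is [[127, 21]; [21, 6]]·[m, b]ᵀ = [100, 12]ᵀ.
det = 127·6 − 21² = 321.
m = (100·6 − 21·12)/321 = 116/107; b = (127·12 − 21·100)/321 = -192/107.

m = 1.0841, b = -1.7944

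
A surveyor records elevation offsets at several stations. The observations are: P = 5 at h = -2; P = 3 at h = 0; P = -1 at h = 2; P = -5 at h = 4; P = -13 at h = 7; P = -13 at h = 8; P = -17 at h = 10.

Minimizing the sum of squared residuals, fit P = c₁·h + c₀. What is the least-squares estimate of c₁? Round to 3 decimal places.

Forming MᵀM = [[237, 29]; [29, 7]] and MᵀP = [-397, -41]ᵀ gives MᵀM·[c₁, c₀]ᵀ = MᵀP.
Δ = 237·7 − 29² = 818.
c₁ = ((-397)·7 − 29·(-41))/818 = -795/409; c₀ = (237·(-41) − 29·(-397))/818 = 898/409.

c₁ = -1.944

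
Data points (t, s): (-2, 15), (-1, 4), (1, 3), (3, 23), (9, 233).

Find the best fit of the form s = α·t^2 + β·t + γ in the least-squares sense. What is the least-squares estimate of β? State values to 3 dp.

Entries of AᵀA: Σt^2·t^2 = 6660, Σt^2·t = 748, Σt^2 = 96, Σt·t = 96, Σt = 10, Σ1 = 5.
For Aᵀs: Σt^2·s = 19147, Σt·s = 2135, Σs = 278.
Normal equations: [[6660, 748, 96]; [748, 96, 10]; [96, 10, 5]]·[α, β, γ]ᵀ = [19147, 2135, 278]ᵀ.
Inverting the 3×3 Gram matrix, [α, β, γ]ᵀ = [26811/8897, -45187/35588, 23/82]ᵀ.

β = -1.270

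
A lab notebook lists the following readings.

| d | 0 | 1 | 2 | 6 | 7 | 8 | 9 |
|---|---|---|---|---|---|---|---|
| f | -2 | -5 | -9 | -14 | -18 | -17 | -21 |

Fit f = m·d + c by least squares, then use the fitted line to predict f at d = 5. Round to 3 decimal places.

f̂ = -12.835

Sums needed: Σd·d = 235, Σd = 33, Σ1 = 7.
Moment sums: Σd·f = -558, Σf = -86.
Eliminating c: 7·(row 1) − 33·(row 2) gives 556·m = 7·(-558) − 33·(-86) = -1068, so m = -267/139.
Then c = ((-86) − 33·(-267/139))/7 = -449/139.
At d = 5: f̂ = (-267/139)·(5) + (-449/139)·(1) = -1784/139.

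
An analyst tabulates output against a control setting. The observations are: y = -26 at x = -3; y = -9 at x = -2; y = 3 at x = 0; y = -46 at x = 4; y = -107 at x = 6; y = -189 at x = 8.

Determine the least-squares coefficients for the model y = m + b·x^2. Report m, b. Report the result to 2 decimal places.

m = 2.16, b = -3.00

MᵀM·[m, b]ᵀ = Mᵀy reads: 6·m + 129·b = -374;  129·m + 5745·b = -16954.
Eliminating b: 5745·(row 1) − 129·(row 2) gives 17829·m = 5745·(-374) − 129·(-16954) = 38436, so m = 12812/5943.
Then b = ((-16954) − 129·(12812/5943))/5745 = -5942/1981.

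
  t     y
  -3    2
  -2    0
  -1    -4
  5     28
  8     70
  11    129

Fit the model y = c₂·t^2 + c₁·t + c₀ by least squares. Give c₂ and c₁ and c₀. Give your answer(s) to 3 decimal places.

c₂ = 0.975, c₁ = 1.253, c₀ = -2.674

Compute the Gram sums: Σt^2·t^2 = 19460, Σt^2·t = 1932, Σt^2 = 224, Σt·t = 224, Σt = 18, Σ1 = 6.
Moment sums: Σt^2·y = 20803, Σt·y = 2117, Σy = 225.
Inverting the 3×3 Gram matrix, [c₂, c₁, c₀]ᵀ = [87477/89684, 40133/32030, -42817/16015]ᵀ.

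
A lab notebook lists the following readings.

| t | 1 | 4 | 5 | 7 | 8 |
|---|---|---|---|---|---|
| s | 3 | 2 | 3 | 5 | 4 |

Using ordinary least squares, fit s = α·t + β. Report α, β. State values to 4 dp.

Sums needed: Σt·t = 155, Σt = 25, Σ1 = 5.
Right-hand side: Σt·s = 93, Σs = 17.
Δ = 155·5 − 25² = 150.
α = (93·5 − 25·17)/150 = 4/15; β = (155·17 − 25·93)/150 = 31/15.

α = 0.2667, β = 2.0667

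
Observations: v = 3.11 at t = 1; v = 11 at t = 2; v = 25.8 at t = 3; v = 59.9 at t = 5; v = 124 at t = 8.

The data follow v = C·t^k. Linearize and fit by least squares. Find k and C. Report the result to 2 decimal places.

k = 1.79, C = 3.25

Linearized form: ln v = k·ln t + ln C. From the 5 transformed points,
Over the data: Σln t = 5.4806, Σ(ln t)² = 8.6018, Σln v = 15.6959, Σln t·ln v = 21.8434.
Normal system: [[8.6018, 5.4806]; [5.4806, 5]]·[k, ln C]ᵀ = [21.8434, 15.6959]ᵀ.
Δ = 8.6018·5 − (5.4806)² = 12.9714; k = (21.8434·5 − 5.4806·15.6959)/12.9714 = 1.78806, ln C = (8.6018·15.6959 − 5.4806·21.8434)/12.9714 = 1.17923, so C = exp(1.17923) = 3.25187.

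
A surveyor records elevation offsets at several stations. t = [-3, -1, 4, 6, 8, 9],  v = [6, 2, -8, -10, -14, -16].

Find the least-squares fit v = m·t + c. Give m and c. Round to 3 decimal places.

m = -1.806, c = 0.258

The normal equations are: 207·m + 23·c = -368;  23·m + 6·c = -40.
Eliminating c: 6·(row 1) − 23·(row 2) gives 713·m = 6·(-368) − 23·(-40) = -1288, so m = -56/31.
Then c = ((-40) − 23·(-56/31))/6 = 8/31.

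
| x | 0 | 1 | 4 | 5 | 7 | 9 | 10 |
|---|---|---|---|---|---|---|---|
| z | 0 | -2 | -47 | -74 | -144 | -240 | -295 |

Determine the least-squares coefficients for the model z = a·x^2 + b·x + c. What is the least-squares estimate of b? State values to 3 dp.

Sums needed: Σx^2·x^2 = 19844, Σx^2·x = 2262, Σx^2 = 272, Σx·x = 272, Σx = 36, Σ1 = 7.
Right-hand side: Σx^2·z = -58600, Σx·z = -6678, Σz = -802.
Normal equations: [[19844, 2262, 272]; [2262, 272, 36]; [272, 36, 7]]·[a, b, c]ᵀ = [-58600, -6678, -802]ᵀ.
Inverting the 3×3 Gram matrix, [a, b, c]ᵀ = [-16495/5579, -1758/106001, 6054/15143]ᵀ.

b = -0.017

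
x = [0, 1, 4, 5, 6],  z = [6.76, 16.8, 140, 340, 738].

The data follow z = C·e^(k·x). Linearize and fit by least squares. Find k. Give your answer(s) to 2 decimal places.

Linearized form: ln z = k·x + ln C. From the 5 transformed points,
Σx = 16.0000, Σ(x)² = 78.0000, Σln z = 22.1069, Σx·ln z = 91.3563.
Equations: 78.0000·k + 16.0000·ln C = 91.3563;  16.0000·k + 5·ln C = 22.1069.
Slope k = (n·Σx·ln z − Σx·Σln z)/(n·Σ(x)² − (Σx)²) = (5·91.3563 − 16.0000·22.1069)/134.0000 = 0.76918; ln C = (Σln z − k·Σx)/n = 1.96000.

k = 0.77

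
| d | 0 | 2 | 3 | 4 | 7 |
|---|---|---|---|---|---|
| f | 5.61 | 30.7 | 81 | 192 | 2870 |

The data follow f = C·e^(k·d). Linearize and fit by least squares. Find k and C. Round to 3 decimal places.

Linearized form: ln f = k·d + ln C. From the 5 transformed points,
Σd = 16.0000, Σ(d)² = 78.0000, Σln f = 22.7628, Σd·ln f = 96.7963.
Equations: 78.0000·k + 16.0000·ln C = 96.7963;  16.0000·k + 5·ln C = 22.7628.
Δ = 78.0000·5 − (16.0000)² = 134.0000; k = (96.7963·5 − 16.0000·22.7628)/134.0000 = 0.89385, ln C = (78.0000·22.7628 − 16.0000·96.7963)/134.0000 = 1.69223, so C = exp(1.69223) = 5.43159.

k = 0.894, C = 5.432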